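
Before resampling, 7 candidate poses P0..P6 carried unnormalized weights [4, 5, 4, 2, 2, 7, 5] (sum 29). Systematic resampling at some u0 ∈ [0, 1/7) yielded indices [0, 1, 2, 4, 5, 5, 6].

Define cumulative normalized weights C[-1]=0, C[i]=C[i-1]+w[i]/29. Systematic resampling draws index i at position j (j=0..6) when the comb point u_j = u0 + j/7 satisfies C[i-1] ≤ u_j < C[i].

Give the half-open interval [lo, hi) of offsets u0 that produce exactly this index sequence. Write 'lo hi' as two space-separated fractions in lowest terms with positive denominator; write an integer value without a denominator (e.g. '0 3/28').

18/203 23/203

C = [4/29, 9/29, 13/29, 15/29, 17/29, 24/29, 1]
j=0 picked index 0: u0 ∈ [0, 4/29)
j=1 picked index 1: u0 ∈ [-1/203, 34/203)
j=2 picked index 2: u0 ∈ [5/203, 33/203)
j=3 picked index 4: u0 ∈ [18/203, 32/203)
j=4 picked index 5: u0 ∈ [3/203, 52/203)
j=5 picked index 5: u0 ∈ [-26/203, 23/203)
j=6 picked index 6: u0 ∈ [-6/203, 1/7)
intersection: [18/203, 23/203)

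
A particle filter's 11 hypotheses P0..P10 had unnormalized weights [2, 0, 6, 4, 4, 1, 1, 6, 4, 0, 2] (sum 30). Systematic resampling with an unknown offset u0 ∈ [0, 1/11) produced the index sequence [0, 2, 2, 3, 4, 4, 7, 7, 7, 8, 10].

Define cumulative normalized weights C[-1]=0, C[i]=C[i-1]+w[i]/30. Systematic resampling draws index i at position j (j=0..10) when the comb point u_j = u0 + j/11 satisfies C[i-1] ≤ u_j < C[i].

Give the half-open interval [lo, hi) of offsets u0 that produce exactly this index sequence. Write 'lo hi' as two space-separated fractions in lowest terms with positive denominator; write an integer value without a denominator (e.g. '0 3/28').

3/55 1/15

C = [1/15, 1/15, 4/15, 2/5, 8/15, 17/30, 3/5, 4/5, 14/15, 14/15, 1]
j=0 picked index 0: u0 ∈ [0, 1/15)
j=1 picked index 2: u0 ∈ [-4/165, 29/165)
j=2 picked index 2: u0 ∈ [-19/165, 14/165)
j=3 picked index 3: u0 ∈ [-1/165, 7/55)
j=4 picked index 4: u0 ∈ [2/55, 28/165)
j=5 picked index 4: u0 ∈ [-3/55, 13/165)
j=6 picked index 7: u0 ∈ [3/55, 14/55)
j=7 picked index 7: u0 ∈ [-2/55, 9/55)
j=8 picked index 7: u0 ∈ [-7/55, 4/55)
j=9 picked index 8: u0 ∈ [-1/55, 19/165)
j=10 picked index 10: u0 ∈ [4/165, 1/11)
intersection: [3/55, 1/15)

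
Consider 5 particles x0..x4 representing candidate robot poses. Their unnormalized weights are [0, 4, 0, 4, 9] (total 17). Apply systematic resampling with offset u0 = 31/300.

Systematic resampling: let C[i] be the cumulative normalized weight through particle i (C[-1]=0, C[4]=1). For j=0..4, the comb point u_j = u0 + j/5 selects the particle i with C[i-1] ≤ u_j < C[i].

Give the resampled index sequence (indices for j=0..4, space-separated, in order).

1 3 4 4 4

C = [0, 4/17, 4/17, 8/17, 1]
j=0: u_0=31/300 ∈ [0, 4/17) → index 1
j=1: u_1=91/300 ∈ [4/17, 8/17) → index 3
j=2: u_2=151/300 ∈ [8/17, 1) → index 4
j=3: u_3=211/300 ∈ [8/17, 1) → index 4
j=4: u_4=271/300 ∈ [8/17, 1) → index 4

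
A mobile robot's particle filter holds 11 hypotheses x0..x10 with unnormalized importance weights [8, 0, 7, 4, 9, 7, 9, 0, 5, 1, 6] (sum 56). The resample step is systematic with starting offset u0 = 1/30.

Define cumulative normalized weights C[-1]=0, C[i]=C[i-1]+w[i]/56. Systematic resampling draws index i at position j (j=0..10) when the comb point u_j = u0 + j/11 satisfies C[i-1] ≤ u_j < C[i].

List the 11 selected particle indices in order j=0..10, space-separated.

C = [1/7, 1/7, 15/56, 19/56, 1/2, 5/8, 11/14, 11/14, 7/8, 25/28, 1]
j=0: u_0=1/30 ∈ [0, 1/7) → index 0
j=1: u_1=41/330 ∈ [0, 1/7) → index 0
j=2: u_2=71/330 ∈ [1/7, 15/56) → index 2
j=3: u_3=101/330 ∈ [15/56, 19/56) → index 3
j=4: u_4=131/330 ∈ [19/56, 1/2) → index 4
j=5: u_5=161/330 ∈ [19/56, 1/2) → index 4
j=6: u_6=191/330 ∈ [1/2, 5/8) → index 5
j=7: u_7=221/330 ∈ [5/8, 11/14) → index 6
j=8: u_8=251/330 ∈ [5/8, 11/14) → index 6
j=9: u_9=281/330 ∈ [11/14, 7/8) → index 8
j=10: u_10=311/330 ∈ [25/28, 1) → index 10

0 0 2 3 4 4 5 6 6 8 10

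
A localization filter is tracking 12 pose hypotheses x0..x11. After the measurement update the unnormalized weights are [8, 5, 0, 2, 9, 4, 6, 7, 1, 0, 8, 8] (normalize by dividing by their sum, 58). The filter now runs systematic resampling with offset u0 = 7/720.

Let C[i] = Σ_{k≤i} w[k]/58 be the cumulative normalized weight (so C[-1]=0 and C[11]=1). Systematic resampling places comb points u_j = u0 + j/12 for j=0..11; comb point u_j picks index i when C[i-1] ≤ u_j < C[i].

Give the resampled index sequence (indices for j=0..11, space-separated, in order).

C = [4/29, 13/58, 13/58, 15/58, 12/29, 14/29, 17/29, 41/58, 21/29, 21/29, 25/29, 1]
j=0: u_0=7/720 ∈ [0, 4/29) → index 0
j=1: u_1=67/720 ∈ [0, 4/29) → index 0
j=2: u_2=127/720 ∈ [4/29, 13/58) → index 1
j=3: u_3=187/720 ∈ [15/58, 12/29) → index 4
j=4: u_4=247/720 ∈ [15/58, 12/29) → index 4
j=5: u_5=307/720 ∈ [12/29, 14/29) → index 5
j=6: u_6=367/720 ∈ [14/29, 17/29) → index 6
j=7: u_7=427/720 ∈ [17/29, 41/58) → index 7
j=8: u_8=487/720 ∈ [17/29, 41/58) → index 7
j=9: u_9=547/720 ∈ [21/29, 25/29) → index 10
j=10: u_10=607/720 ∈ [21/29, 25/29) → index 10
j=11: u_11=667/720 ∈ [25/29, 1) → index 11

0 0 1 4 4 5 6 7 7 10 10 11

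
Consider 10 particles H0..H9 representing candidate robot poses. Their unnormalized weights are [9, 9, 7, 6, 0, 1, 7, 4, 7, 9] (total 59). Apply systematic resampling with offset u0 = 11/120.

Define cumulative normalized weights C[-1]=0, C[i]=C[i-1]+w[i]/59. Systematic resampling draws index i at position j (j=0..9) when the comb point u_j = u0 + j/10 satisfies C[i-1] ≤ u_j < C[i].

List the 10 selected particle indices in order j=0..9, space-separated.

C = [9/59, 18/59, 25/59, 31/59, 31/59, 32/59, 39/59, 43/59, 50/59, 1]
j=0: u_0=11/120 ∈ [0, 9/59) → index 0
j=1: u_1=23/120 ∈ [9/59, 18/59) → index 1
j=2: u_2=7/24 ∈ [9/59, 18/59) → index 1
j=3: u_3=47/120 ∈ [18/59, 25/59) → index 2
j=4: u_4=59/120 ∈ [25/59, 31/59) → index 3
j=5: u_5=71/120 ∈ [32/59, 39/59) → index 6
j=6: u_6=83/120 ∈ [39/59, 43/59) → index 7
j=7: u_7=19/24 ∈ [43/59, 50/59) → index 8
j=8: u_8=107/120 ∈ [50/59, 1) → index 9
j=9: u_9=119/120 ∈ [50/59, 1) → index 9

0 1 1 2 3 6 7 8 9 9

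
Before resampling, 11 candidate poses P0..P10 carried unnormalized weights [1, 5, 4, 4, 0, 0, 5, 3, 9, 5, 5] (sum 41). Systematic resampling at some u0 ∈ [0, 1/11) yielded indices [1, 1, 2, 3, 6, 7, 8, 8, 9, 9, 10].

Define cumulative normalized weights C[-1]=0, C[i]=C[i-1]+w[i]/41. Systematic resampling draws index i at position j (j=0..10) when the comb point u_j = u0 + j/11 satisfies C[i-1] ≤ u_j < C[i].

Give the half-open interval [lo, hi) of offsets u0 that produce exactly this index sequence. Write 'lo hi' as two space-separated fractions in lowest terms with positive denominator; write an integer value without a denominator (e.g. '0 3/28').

13/451 25/451

C = [1/41, 6/41, 10/41, 14/41, 14/41, 14/41, 19/41, 22/41, 31/41, 36/41, 1]
j=0 picked index 1: u0 ∈ [1/41, 6/41)
j=1 picked index 1: u0 ∈ [-30/451, 25/451)
j=2 picked index 2: u0 ∈ [-16/451, 28/451)
j=3 picked index 3: u0 ∈ [-13/451, 31/451)
j=4 picked index 6: u0 ∈ [-10/451, 45/451)
j=5 picked index 7: u0 ∈ [4/451, 37/451)
j=6 picked index 8: u0 ∈ [-4/451, 95/451)
j=7 picked index 8: u0 ∈ [-45/451, 54/451)
j=8 picked index 9: u0 ∈ [13/451, 68/451)
j=9 picked index 9: u0 ∈ [-28/451, 27/451)
j=10 picked index 10: u0 ∈ [-14/451, 1/11)
intersection: [13/451, 25/451)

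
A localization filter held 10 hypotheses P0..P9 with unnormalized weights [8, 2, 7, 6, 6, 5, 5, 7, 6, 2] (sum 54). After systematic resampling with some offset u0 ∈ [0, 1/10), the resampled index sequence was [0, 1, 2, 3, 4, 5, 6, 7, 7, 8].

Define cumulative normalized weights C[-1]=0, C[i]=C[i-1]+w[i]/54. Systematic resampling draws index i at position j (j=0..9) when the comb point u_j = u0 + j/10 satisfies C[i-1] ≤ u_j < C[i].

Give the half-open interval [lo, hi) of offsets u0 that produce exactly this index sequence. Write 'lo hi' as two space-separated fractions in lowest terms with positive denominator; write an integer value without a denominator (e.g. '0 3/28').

C = [4/27, 5/27, 17/54, 23/54, 29/54, 17/27, 13/18, 23/27, 26/27, 1]
j=0 picked index 0: u0 ∈ [0, 4/27)
j=1 picked index 1: u0 ∈ [13/270, 23/270)
j=2 picked index 2: u0 ∈ [-2/135, 31/270)
j=3 picked index 3: u0 ∈ [2/135, 17/135)
j=4 picked index 4: u0 ∈ [7/270, 37/270)
j=5 picked index 5: u0 ∈ [1/27, 7/54)
j=6 picked index 6: u0 ∈ [4/135, 11/90)
j=7 picked index 7: u0 ∈ [1/45, 41/270)
j=8 picked index 7: u0 ∈ [-7/90, 7/135)
j=9 picked index 8: u0 ∈ [-13/270, 17/270)
intersection: [13/270, 7/135)

13/270 7/135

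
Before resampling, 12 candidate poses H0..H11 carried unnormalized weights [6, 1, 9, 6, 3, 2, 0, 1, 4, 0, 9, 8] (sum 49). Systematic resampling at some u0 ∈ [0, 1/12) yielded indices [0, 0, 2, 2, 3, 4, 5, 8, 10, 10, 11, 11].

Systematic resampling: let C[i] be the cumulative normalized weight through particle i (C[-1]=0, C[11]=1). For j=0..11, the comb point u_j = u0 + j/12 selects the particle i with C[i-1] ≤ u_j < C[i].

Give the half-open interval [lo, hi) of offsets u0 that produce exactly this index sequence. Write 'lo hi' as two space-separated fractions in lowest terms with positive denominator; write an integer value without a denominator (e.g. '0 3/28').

19/588 23/588

C = [6/49, 1/7, 16/49, 22/49, 25/49, 27/49, 27/49, 4/7, 32/49, 32/49, 41/49, 1]
j=0 picked index 0: u0 ∈ [0, 6/49)
j=1 picked index 0: u0 ∈ [-1/12, 23/588)
j=2 picked index 2: u0 ∈ [-1/42, 47/294)
j=3 picked index 2: u0 ∈ [-3/28, 15/196)
j=4 picked index 3: u0 ∈ [-1/147, 17/147)
j=5 picked index 4: u0 ∈ [19/588, 55/588)
j=6 picked index 5: u0 ∈ [1/98, 5/98)
j=7 picked index 8: u0 ∈ [-1/84, 41/588)
j=8 picked index 10: u0 ∈ [-2/147, 25/147)
j=9 picked index 10: u0 ∈ [-19/196, 17/196)
j=10 picked index 11: u0 ∈ [1/294, 1/6)
j=11 picked index 11: u0 ∈ [-47/588, 1/12)
intersection: [19/588, 23/588)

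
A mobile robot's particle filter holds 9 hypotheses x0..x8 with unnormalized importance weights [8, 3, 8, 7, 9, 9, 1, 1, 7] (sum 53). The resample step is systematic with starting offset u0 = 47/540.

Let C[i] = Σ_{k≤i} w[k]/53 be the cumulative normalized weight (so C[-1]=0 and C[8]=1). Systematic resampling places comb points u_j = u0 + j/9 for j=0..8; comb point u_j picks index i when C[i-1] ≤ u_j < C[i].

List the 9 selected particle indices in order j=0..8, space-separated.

C = [8/53, 11/53, 19/53, 26/53, 35/53, 44/53, 45/53, 46/53, 1]
j=0: u_0=47/540 ∈ [0, 8/53) → index 0
j=1: u_1=107/540 ∈ [8/53, 11/53) → index 1
j=2: u_2=167/540 ∈ [11/53, 19/53) → index 2
j=3: u_3=227/540 ∈ [19/53, 26/53) → index 3
j=4: u_4=287/540 ∈ [26/53, 35/53) → index 4
j=5: u_5=347/540 ∈ [26/53, 35/53) → index 4
j=6: u_6=407/540 ∈ [35/53, 44/53) → index 5
j=7: u_7=467/540 ∈ [45/53, 46/53) → index 7
j=8: u_8=527/540 ∈ [46/53, 1) → index 8

0 1 2 3 4 4 5 7 8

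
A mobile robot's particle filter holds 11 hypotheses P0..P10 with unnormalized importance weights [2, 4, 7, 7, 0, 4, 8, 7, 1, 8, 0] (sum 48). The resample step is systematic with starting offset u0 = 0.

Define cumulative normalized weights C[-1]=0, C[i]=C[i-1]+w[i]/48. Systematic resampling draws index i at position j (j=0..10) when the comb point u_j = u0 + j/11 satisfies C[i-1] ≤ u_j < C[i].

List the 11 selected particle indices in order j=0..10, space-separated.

0 1 2 3 3 5 6 6 7 8 9

C = [1/24, 1/8, 13/48, 5/12, 5/12, 1/2, 2/3, 13/16, 5/6, 1, 1]
j=0: u_0=0 ∈ [0, 1/24) → index 0
j=1: u_1=1/11 ∈ [1/24, 1/8) → index 1
j=2: u_2=2/11 ∈ [1/8, 13/48) → index 2
j=3: u_3=3/11 ∈ [13/48, 5/12) → index 3
j=4: u_4=4/11 ∈ [13/48, 5/12) → index 3
j=5: u_5=5/11 ∈ [5/12, 1/2) → index 5
j=6: u_6=6/11 ∈ [1/2, 2/3) → index 6
j=7: u_7=7/11 ∈ [1/2, 2/3) → index 6
j=8: u_8=8/11 ∈ [2/3, 13/16) → index 7
j=9: u_9=9/11 ∈ [13/16, 5/6) → index 8
j=10: u_10=10/11 ∈ [5/6, 1) → index 9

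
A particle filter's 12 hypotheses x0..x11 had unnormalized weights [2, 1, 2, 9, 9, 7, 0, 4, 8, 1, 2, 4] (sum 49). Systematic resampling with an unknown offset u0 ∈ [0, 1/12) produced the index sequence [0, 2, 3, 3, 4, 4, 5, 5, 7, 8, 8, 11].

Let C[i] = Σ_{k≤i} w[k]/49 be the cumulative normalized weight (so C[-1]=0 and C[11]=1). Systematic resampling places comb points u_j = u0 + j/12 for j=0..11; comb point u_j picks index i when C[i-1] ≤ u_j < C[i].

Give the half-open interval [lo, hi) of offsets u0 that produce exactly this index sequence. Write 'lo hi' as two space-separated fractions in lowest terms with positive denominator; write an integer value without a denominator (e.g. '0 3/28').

C = [2/49, 3/49, 5/49, 2/7, 23/49, 30/49, 30/49, 34/49, 6/7, 43/49, 45/49, 1]
j=0 picked index 0: u0 ∈ [0, 2/49)
j=1 picked index 2: u0 ∈ [-13/588, 11/588)
j=2 picked index 3: u0 ∈ [-19/294, 5/42)
j=3 picked index 3: u0 ∈ [-29/196, 1/28)
j=4 picked index 4: u0 ∈ [-1/21, 20/147)
j=5 picked index 4: u0 ∈ [-11/84, 31/588)
j=6 picked index 5: u0 ∈ [-3/98, 11/98)
j=7 picked index 5: u0 ∈ [-67/588, 17/588)
j=8 picked index 7: u0 ∈ [-8/147, 4/147)
j=9 picked index 8: u0 ∈ [-11/196, 3/28)
j=10 picked index 8: u0 ∈ [-41/294, 1/42)
j=11 picked index 11: u0 ∈ [1/588, 1/12)
intersection: [1/588, 11/588)

1/588 11/588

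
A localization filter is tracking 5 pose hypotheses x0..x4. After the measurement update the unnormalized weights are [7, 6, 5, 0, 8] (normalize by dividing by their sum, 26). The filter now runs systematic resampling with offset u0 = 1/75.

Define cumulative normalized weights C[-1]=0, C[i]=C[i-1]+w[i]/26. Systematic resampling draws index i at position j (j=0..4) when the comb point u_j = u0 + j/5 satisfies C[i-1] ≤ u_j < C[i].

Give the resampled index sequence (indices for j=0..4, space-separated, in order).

C = [7/26, 1/2, 9/13, 9/13, 1]
j=0: u_0=1/75 ∈ [0, 7/26) → index 0
j=1: u_1=16/75 ∈ [0, 7/26) → index 0
j=2: u_2=31/75 ∈ [7/26, 1/2) → index 1
j=3: u_3=46/75 ∈ [1/2, 9/13) → index 2
j=4: u_4=61/75 ∈ [9/13, 1) → index 4

0 0 1 2 4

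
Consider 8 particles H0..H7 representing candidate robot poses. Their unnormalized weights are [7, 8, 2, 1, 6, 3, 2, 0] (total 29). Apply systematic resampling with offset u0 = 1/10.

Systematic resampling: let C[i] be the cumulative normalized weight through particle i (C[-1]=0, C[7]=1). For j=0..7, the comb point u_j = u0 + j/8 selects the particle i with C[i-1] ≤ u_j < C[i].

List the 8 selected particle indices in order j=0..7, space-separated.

0 0 1 1 3 4 5 6

C = [7/29, 15/29, 17/29, 18/29, 24/29, 27/29, 1, 1]
j=0: u_0=1/10 ∈ [0, 7/29) → index 0
j=1: u_1=9/40 ∈ [0, 7/29) → index 0
j=2: u_2=7/20 ∈ [7/29, 15/29) → index 1
j=3: u_3=19/40 ∈ [7/29, 15/29) → index 1
j=4: u_4=3/5 ∈ [17/29, 18/29) → index 3
j=5: u_5=29/40 ∈ [18/29, 24/29) → index 4
j=6: u_6=17/20 ∈ [24/29, 27/29) → index 5
j=7: u_7=39/40 ∈ [27/29, 1) → index 6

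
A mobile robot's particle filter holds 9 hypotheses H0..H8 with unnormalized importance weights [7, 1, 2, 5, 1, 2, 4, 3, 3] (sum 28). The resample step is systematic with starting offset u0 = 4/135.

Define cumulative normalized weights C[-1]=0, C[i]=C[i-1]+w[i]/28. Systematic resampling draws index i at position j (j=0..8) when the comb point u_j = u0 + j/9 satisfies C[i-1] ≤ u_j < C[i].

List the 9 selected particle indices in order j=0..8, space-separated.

C = [1/4, 2/7, 5/14, 15/28, 4/7, 9/14, 11/14, 25/28, 1]
j=0: u_0=4/135 ∈ [0, 1/4) → index 0
j=1: u_1=19/135 ∈ [0, 1/4) → index 0
j=2: u_2=34/135 ∈ [1/4, 2/7) → index 1
j=3: u_3=49/135 ∈ [5/14, 15/28) → index 3
j=4: u_4=64/135 ∈ [5/14, 15/28) → index 3
j=5: u_5=79/135 ∈ [4/7, 9/14) → index 5
j=6: u_6=94/135 ∈ [9/14, 11/14) → index 6
j=7: u_7=109/135 ∈ [11/14, 25/28) → index 7
j=8: u_8=124/135 ∈ [25/28, 1) → index 8

0 0 1 3 3 5 6 7 8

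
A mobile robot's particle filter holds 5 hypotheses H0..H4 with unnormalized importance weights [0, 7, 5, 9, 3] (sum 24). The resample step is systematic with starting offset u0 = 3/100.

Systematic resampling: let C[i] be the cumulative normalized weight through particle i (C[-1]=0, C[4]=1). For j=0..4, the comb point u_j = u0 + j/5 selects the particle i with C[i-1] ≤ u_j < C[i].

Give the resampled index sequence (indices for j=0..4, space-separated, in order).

C = [0, 7/24, 1/2, 7/8, 1]
j=0: u_0=3/100 ∈ [0, 7/24) → index 1
j=1: u_1=23/100 ∈ [0, 7/24) → index 1
j=2: u_2=43/100 ∈ [7/24, 1/2) → index 2
j=3: u_3=63/100 ∈ [1/2, 7/8) → index 3
j=4: u_4=83/100 ∈ [1/2, 7/8) → index 3

1 1 2 3 3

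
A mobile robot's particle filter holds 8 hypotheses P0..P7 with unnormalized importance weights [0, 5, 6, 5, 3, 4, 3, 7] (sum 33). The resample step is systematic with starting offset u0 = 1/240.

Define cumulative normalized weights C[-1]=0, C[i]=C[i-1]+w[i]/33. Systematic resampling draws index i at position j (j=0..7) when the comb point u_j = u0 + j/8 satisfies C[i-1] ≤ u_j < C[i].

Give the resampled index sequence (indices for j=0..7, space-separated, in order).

1 1 2 3 4 5 6 7

C = [0, 5/33, 1/3, 16/33, 19/33, 23/33, 26/33, 1]
j=0: u_0=1/240 ∈ [0, 5/33) → index 1
j=1: u_1=31/240 ∈ [0, 5/33) → index 1
j=2: u_2=61/240 ∈ [5/33, 1/3) → index 2
j=3: u_3=91/240 ∈ [1/3, 16/33) → index 3
j=4: u_4=121/240 ∈ [16/33, 19/33) → index 4
j=5: u_5=151/240 ∈ [19/33, 23/33) → index 5
j=6: u_6=181/240 ∈ [23/33, 26/33) → index 6
j=7: u_7=211/240 ∈ [26/33, 1) → index 7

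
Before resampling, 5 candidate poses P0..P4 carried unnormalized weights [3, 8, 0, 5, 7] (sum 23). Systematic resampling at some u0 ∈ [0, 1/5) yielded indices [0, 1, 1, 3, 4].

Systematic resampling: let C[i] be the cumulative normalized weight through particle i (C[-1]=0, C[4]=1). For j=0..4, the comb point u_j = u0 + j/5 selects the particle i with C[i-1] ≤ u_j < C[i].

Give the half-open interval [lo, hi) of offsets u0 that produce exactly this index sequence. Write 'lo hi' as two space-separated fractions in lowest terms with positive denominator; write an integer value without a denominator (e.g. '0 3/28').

0 9/115

C = [3/23, 11/23, 11/23, 16/23, 1]
j=0 picked index 0: u0 ∈ [0, 3/23)
j=1 picked index 1: u0 ∈ [-8/115, 32/115)
j=2 picked index 1: u0 ∈ [-31/115, 9/115)
j=3 picked index 3: u0 ∈ [-14/115, 11/115)
j=4 picked index 4: u0 ∈ [-12/115, 1/5)
intersection: [0, 9/115)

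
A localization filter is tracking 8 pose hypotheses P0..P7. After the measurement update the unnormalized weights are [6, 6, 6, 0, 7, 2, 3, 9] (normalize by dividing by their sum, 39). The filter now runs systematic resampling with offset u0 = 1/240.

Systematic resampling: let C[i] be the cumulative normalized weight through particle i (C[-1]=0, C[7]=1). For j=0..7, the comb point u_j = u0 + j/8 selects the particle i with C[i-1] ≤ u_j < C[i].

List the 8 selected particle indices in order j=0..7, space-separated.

C = [2/13, 4/13, 6/13, 6/13, 25/39, 9/13, 10/13, 1]
j=0: u_0=1/240 ∈ [0, 2/13) → index 0
j=1: u_1=31/240 ∈ [0, 2/13) → index 0
j=2: u_2=61/240 ∈ [2/13, 4/13) → index 1
j=3: u_3=91/240 ∈ [4/13, 6/13) → index 2
j=4: u_4=121/240 ∈ [6/13, 25/39) → index 4
j=5: u_5=151/240 ∈ [6/13, 25/39) → index 4
j=6: u_6=181/240 ∈ [9/13, 10/13) → index 6
j=7: u_7=211/240 ∈ [10/13, 1) → index 7

0 0 1 2 4 4 6 7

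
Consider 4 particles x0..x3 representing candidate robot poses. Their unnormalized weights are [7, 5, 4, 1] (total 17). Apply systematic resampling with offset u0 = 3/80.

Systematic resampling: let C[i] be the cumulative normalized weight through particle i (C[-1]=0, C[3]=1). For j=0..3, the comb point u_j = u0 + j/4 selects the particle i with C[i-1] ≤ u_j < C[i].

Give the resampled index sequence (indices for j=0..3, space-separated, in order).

C = [7/17, 12/17, 16/17, 1]
j=0: u_0=3/80 ∈ [0, 7/17) → index 0
j=1: u_1=23/80 ∈ [0, 7/17) → index 0
j=2: u_2=43/80 ∈ [7/17, 12/17) → index 1
j=3: u_3=63/80 ∈ [12/17, 16/17) → index 2

0 0 1 2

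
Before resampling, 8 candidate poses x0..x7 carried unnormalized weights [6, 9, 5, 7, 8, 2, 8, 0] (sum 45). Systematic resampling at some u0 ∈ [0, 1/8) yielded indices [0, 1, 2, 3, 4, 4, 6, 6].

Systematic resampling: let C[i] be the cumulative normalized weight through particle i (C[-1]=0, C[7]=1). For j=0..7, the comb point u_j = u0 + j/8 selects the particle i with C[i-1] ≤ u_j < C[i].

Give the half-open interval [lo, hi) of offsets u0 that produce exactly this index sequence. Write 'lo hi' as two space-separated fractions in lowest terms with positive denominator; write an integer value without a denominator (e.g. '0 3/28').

C = [2/15, 1/3, 4/9, 3/5, 7/9, 37/45, 1, 1]
j=0 picked index 0: u0 ∈ [0, 2/15)
j=1 picked index 1: u0 ∈ [1/120, 5/24)
j=2 picked index 2: u0 ∈ [1/12, 7/36)
j=3 picked index 3: u0 ∈ [5/72, 9/40)
j=4 picked index 4: u0 ∈ [1/10, 5/18)
j=5 picked index 4: u0 ∈ [-1/40, 11/72)
j=6 picked index 6: u0 ∈ [13/180, 1/4)
j=7 picked index 6: u0 ∈ [-19/360, 1/8)
intersection: [1/10, 1/8)

1/10 1/8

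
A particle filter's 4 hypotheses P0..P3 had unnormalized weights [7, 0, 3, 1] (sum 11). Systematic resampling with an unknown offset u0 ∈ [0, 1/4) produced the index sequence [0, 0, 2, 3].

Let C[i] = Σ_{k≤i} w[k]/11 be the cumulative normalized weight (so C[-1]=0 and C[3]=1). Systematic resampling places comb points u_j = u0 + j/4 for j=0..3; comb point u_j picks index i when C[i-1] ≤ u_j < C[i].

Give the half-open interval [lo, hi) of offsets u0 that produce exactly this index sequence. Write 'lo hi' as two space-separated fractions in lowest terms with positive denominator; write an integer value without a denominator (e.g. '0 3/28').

C = [7/11, 7/11, 10/11, 1]
j=0 picked index 0: u0 ∈ [0, 7/11)
j=1 picked index 0: u0 ∈ [-1/4, 17/44)
j=2 picked index 2: u0 ∈ [3/22, 9/22)
j=3 picked index 3: u0 ∈ [7/44, 1/4)
intersection: [7/44, 1/4)

7/44 1/4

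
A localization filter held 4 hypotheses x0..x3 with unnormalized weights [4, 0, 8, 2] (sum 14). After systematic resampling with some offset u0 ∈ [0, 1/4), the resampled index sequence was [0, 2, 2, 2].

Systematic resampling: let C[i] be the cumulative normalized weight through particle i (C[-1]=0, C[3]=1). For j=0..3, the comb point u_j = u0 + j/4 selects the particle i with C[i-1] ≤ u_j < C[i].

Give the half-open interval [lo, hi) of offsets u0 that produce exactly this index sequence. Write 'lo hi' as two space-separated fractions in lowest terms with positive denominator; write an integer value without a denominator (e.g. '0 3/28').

1/28 3/28

C = [2/7, 2/7, 6/7, 1]
j=0 picked index 0: u0 ∈ [0, 2/7)
j=1 picked index 2: u0 ∈ [1/28, 17/28)
j=2 picked index 2: u0 ∈ [-3/14, 5/14)
j=3 picked index 2: u0 ∈ [-13/28, 3/28)
intersection: [1/28, 3/28)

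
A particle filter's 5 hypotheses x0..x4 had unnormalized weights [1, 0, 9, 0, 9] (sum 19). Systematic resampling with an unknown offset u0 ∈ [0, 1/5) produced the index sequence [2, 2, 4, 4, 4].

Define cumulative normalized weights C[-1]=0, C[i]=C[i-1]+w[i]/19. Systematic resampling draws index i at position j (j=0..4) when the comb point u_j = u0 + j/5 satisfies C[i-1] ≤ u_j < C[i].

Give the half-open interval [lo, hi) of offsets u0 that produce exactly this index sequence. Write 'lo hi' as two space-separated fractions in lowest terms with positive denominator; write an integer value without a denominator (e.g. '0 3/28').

12/95 1/5

C = [1/19, 1/19, 10/19, 10/19, 1]
j=0 picked index 2: u0 ∈ [1/19, 10/19)
j=1 picked index 2: u0 ∈ [-14/95, 31/95)
j=2 picked index 4: u0 ∈ [12/95, 3/5)
j=3 picked index 4: u0 ∈ [-7/95, 2/5)
j=4 picked index 4: u0 ∈ [-26/95, 1/5)
intersection: [12/95, 1/5)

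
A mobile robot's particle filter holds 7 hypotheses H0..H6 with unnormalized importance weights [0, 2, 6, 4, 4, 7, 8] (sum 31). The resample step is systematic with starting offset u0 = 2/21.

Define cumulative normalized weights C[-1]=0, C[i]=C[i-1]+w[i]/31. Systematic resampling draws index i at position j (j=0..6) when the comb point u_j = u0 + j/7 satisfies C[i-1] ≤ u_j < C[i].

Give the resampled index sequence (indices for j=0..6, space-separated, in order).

2 2 3 5 5 6 6

C = [0, 2/31, 8/31, 12/31, 16/31, 23/31, 1]
j=0: u_0=2/21 ∈ [2/31, 8/31) → index 2
j=1: u_1=5/21 ∈ [2/31, 8/31) → index 2
j=2: u_2=8/21 ∈ [8/31, 12/31) → index 3
j=3: u_3=11/21 ∈ [16/31, 23/31) → index 5
j=4: u_4=2/3 ∈ [16/31, 23/31) → index 5
j=5: u_5=17/21 ∈ [23/31, 1) → index 6
j=6: u_6=20/21 ∈ [23/31, 1) → index 6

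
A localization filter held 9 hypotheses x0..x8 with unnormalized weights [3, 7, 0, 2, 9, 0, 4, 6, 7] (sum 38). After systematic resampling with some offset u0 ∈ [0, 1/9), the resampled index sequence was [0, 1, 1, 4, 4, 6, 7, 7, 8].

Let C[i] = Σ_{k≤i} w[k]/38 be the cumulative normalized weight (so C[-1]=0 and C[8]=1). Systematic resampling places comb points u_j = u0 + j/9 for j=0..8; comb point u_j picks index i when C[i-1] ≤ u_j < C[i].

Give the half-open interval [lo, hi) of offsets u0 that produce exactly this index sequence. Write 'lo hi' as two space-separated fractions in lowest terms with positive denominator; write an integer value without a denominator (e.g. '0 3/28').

0 13/342

C = [3/38, 5/19, 5/19, 6/19, 21/38, 21/38, 25/38, 31/38, 1]
j=0 picked index 0: u0 ∈ [0, 3/38)
j=1 picked index 1: u0 ∈ [-11/342, 26/171)
j=2 picked index 1: u0 ∈ [-49/342, 7/171)
j=3 picked index 4: u0 ∈ [-1/57, 25/114)
j=4 picked index 4: u0 ∈ [-22/171, 37/342)
j=5 picked index 6: u0 ∈ [-1/342, 35/342)
j=6 picked index 7: u0 ∈ [-1/114, 17/114)
j=7 picked index 7: u0 ∈ [-41/342, 13/342)
j=8 picked index 8: u0 ∈ [-25/342, 1/9)
intersection: [0, 13/342)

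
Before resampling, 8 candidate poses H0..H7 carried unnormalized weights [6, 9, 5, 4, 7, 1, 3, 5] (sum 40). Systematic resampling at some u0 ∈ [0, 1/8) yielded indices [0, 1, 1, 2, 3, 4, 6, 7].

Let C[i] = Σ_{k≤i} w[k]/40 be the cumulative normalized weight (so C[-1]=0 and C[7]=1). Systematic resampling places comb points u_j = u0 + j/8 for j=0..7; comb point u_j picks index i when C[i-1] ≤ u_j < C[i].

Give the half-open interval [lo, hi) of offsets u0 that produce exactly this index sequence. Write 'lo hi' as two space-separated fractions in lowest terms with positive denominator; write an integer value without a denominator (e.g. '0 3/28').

1/20 1/10

C = [3/20, 3/8, 1/2, 3/5, 31/40, 4/5, 7/8, 1]
j=0 picked index 0: u0 ∈ [0, 3/20)
j=1 picked index 1: u0 ∈ [1/40, 1/4)
j=2 picked index 1: u0 ∈ [-1/10, 1/8)
j=3 picked index 2: u0 ∈ [0, 1/8)
j=4 picked index 3: u0 ∈ [0, 1/10)
j=5 picked index 4: u0 ∈ [-1/40, 3/20)
j=6 picked index 6: u0 ∈ [1/20, 1/8)
j=7 picked index 7: u0 ∈ [0, 1/8)
intersection: [1/20, 1/10)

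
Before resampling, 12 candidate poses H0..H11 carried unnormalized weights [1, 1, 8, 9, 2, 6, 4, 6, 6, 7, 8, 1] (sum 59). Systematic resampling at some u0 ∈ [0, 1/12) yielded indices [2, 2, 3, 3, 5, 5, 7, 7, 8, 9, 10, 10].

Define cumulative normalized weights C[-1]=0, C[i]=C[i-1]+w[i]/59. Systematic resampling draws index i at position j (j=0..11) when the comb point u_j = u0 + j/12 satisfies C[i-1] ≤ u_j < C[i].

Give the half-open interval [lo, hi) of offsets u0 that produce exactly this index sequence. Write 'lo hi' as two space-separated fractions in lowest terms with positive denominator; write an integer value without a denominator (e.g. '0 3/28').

C = [1/59, 2/59, 10/59, 19/59, 21/59, 27/59, 31/59, 37/59, 43/59, 50/59, 58/59, 1]
j=0 picked index 2: u0 ∈ [2/59, 10/59)
j=1 picked index 2: u0 ∈ [-35/708, 61/708)
j=2 picked index 3: u0 ∈ [1/354, 55/354)
j=3 picked index 3: u0 ∈ [-19/236, 17/236)
j=4 picked index 5: u0 ∈ [4/177, 22/177)
j=5 picked index 5: u0 ∈ [-43/708, 29/708)
j=6 picked index 7: u0 ∈ [3/118, 15/118)
j=7 picked index 7: u0 ∈ [-41/708, 31/708)
j=8 picked index 8: u0 ∈ [-7/177, 11/177)
j=9 picked index 9: u0 ∈ [-5/236, 23/236)
j=10 picked index 10: u0 ∈ [5/354, 53/354)
j=11 picked index 10: u0 ∈ [-49/708, 47/708)
intersection: [2/59, 29/708)

2/59 29/708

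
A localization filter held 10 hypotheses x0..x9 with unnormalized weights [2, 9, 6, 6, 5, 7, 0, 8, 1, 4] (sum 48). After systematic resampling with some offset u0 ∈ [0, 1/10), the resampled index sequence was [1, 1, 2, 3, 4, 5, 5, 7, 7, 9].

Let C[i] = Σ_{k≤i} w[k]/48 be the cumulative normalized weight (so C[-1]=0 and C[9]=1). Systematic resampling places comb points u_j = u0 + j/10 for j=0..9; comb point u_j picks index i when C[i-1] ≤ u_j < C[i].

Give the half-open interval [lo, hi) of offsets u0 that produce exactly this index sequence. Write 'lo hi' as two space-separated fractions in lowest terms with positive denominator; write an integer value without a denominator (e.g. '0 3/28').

C = [1/24, 11/48, 17/48, 23/48, 7/12, 35/48, 35/48, 43/48, 11/12, 1]
j=0 picked index 1: u0 ∈ [1/24, 11/48)
j=1 picked index 1: u0 ∈ [-7/120, 31/240)
j=2 picked index 2: u0 ∈ [7/240, 37/240)
j=3 picked index 3: u0 ∈ [13/240, 43/240)
j=4 picked index 4: u0 ∈ [19/240, 11/60)
j=5 picked index 5: u0 ∈ [1/12, 11/48)
j=6 picked index 5: u0 ∈ [-1/60, 31/240)
j=7 picked index 7: u0 ∈ [7/240, 47/240)
j=8 picked index 7: u0 ∈ [-17/240, 23/240)
j=9 picked index 9: u0 ∈ [1/60, 1/10)
intersection: [1/12, 23/240)

1/12 23/240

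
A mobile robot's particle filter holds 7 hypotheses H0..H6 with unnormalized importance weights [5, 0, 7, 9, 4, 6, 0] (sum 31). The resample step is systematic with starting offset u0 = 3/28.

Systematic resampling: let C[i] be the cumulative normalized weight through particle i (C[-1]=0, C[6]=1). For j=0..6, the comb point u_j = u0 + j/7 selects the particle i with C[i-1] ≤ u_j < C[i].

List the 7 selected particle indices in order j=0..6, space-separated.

0 2 3 3 4 5 5

C = [5/31, 5/31, 12/31, 21/31, 25/31, 1, 1]
j=0: u_0=3/28 ∈ [0, 5/31) → index 0
j=1: u_1=1/4 ∈ [5/31, 12/31) → index 2
j=2: u_2=11/28 ∈ [12/31, 21/31) → index 3
j=3: u_3=15/28 ∈ [12/31, 21/31) → index 3
j=4: u_4=19/28 ∈ [21/31, 25/31) → index 4
j=5: u_5=23/28 ∈ [25/31, 1) → index 5
j=6: u_6=27/28 ∈ [25/31, 1) → index 5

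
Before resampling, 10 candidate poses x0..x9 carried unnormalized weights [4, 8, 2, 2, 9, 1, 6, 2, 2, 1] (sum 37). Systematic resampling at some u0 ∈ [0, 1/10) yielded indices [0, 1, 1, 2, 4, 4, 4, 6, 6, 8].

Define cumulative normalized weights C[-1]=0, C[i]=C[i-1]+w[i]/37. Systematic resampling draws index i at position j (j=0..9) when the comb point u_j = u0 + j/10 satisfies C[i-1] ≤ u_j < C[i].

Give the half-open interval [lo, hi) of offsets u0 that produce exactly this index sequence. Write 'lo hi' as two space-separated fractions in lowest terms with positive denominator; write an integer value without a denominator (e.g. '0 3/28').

6/185 12/185

C = [4/37, 12/37, 14/37, 16/37, 25/37, 26/37, 32/37, 34/37, 36/37, 1]
j=0 picked index 0: u0 ∈ [0, 4/37)
j=1 picked index 1: u0 ∈ [3/370, 83/370)
j=2 picked index 1: u0 ∈ [-17/185, 23/185)
j=3 picked index 2: u0 ∈ [9/370, 29/370)
j=4 picked index 4: u0 ∈ [6/185, 51/185)
j=5 picked index 4: u0 ∈ [-5/74, 13/74)
j=6 picked index 4: u0 ∈ [-31/185, 14/185)
j=7 picked index 6: u0 ∈ [1/370, 61/370)
j=8 picked index 6: u0 ∈ [-18/185, 12/185)
j=9 picked index 8: u0 ∈ [7/370, 27/370)
intersection: [6/185, 12/185)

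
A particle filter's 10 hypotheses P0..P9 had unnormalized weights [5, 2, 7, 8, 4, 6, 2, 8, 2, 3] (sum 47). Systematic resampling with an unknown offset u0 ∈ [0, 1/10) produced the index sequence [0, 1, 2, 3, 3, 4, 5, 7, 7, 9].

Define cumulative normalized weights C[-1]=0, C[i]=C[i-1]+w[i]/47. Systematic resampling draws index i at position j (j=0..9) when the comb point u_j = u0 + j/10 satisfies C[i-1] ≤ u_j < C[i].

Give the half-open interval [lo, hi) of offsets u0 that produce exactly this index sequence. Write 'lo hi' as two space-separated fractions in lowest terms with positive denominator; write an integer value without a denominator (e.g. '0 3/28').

C = [5/47, 7/47, 14/47, 22/47, 26/47, 32/47, 34/47, 42/47, 44/47, 1]
j=0 picked index 0: u0 ∈ [0, 5/47)
j=1 picked index 1: u0 ∈ [3/470, 23/470)
j=2 picked index 2: u0 ∈ [-12/235, 23/235)
j=3 picked index 3: u0 ∈ [-1/470, 79/470)
j=4 picked index 3: u0 ∈ [-24/235, 16/235)
j=5 picked index 4: u0 ∈ [-3/94, 5/94)
j=6 picked index 5: u0 ∈ [-11/235, 19/235)
j=7 picked index 7: u0 ∈ [11/470, 91/470)
j=8 picked index 7: u0 ∈ [-18/235, 22/235)
j=9 picked index 9: u0 ∈ [17/470, 1/10)
intersection: [17/470, 23/470)

17/470 23/470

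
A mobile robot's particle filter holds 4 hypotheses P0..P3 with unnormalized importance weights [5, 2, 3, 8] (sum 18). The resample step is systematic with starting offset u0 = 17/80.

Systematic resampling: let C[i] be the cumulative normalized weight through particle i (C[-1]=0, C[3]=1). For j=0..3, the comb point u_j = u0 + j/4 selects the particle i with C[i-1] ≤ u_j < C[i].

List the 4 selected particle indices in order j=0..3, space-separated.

C = [5/18, 7/18, 5/9, 1]
j=0: u_0=17/80 ∈ [0, 5/18) → index 0
j=1: u_1=37/80 ∈ [7/18, 5/9) → index 2
j=2: u_2=57/80 ∈ [5/9, 1) → index 3
j=3: u_3=77/80 ∈ [5/9, 1) → index 3

0 2 3 3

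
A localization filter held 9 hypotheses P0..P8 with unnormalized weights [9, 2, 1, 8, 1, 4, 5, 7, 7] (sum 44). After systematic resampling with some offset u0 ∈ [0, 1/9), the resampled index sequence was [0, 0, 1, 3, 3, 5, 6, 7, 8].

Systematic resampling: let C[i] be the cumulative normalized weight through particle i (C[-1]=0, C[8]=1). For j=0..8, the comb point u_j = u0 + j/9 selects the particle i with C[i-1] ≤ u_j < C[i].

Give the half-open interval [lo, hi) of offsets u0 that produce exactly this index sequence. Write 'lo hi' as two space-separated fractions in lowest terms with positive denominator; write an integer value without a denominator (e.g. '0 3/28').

C = [9/44, 1/4, 3/11, 5/11, 21/44, 25/44, 15/22, 37/44, 1]
j=0 picked index 0: u0 ∈ [0, 9/44)
j=1 picked index 0: u0 ∈ [-1/9, 37/396)
j=2 picked index 1: u0 ∈ [-7/396, 1/36)
j=3 picked index 3: u0 ∈ [-2/33, 4/33)
j=4 picked index 3: u0 ∈ [-17/99, 1/99)
j=5 picked index 5: u0 ∈ [-31/396, 5/396)
j=6 picked index 6: u0 ∈ [-13/132, 1/66)
j=7 picked index 7: u0 ∈ [-19/198, 25/396)
j=8 picked index 8: u0 ∈ [-19/396, 1/9)
intersection: [0, 1/99)

0 1/99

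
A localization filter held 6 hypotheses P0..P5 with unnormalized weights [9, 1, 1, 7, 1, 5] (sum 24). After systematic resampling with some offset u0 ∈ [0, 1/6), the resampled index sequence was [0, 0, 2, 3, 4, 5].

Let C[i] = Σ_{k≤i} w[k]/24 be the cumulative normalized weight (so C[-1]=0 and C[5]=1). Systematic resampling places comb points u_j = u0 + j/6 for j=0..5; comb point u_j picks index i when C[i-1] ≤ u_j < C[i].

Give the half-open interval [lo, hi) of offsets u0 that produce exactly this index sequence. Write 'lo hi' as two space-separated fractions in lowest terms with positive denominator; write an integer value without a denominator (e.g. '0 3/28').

C = [3/8, 5/12, 11/24, 3/4, 19/24, 1]
j=0 picked index 0: u0 ∈ [0, 3/8)
j=1 picked index 0: u0 ∈ [-1/6, 5/24)
j=2 picked index 2: u0 ∈ [1/12, 1/8)
j=3 picked index 3: u0 ∈ [-1/24, 1/4)
j=4 picked index 4: u0 ∈ [1/12, 1/8)
j=5 picked index 5: u0 ∈ [-1/24, 1/6)
intersection: [1/12, 1/8)

1/12 1/8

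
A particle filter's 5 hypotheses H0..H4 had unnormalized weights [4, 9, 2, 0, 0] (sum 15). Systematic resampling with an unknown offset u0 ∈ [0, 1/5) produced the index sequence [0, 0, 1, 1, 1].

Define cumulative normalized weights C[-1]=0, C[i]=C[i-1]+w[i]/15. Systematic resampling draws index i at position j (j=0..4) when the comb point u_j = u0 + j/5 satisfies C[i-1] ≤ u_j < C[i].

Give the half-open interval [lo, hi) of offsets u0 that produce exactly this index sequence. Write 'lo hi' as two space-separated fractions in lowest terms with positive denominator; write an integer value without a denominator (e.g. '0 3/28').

C = [4/15, 13/15, 1, 1, 1]
j=0 picked index 0: u0 ∈ [0, 4/15)
j=1 picked index 0: u0 ∈ [-1/5, 1/15)
j=2 picked index 1: u0 ∈ [-2/15, 7/15)
j=3 picked index 1: u0 ∈ [-1/3, 4/15)
j=4 picked index 1: u0 ∈ [-8/15, 1/15)
intersection: [0, 1/15)

0 1/15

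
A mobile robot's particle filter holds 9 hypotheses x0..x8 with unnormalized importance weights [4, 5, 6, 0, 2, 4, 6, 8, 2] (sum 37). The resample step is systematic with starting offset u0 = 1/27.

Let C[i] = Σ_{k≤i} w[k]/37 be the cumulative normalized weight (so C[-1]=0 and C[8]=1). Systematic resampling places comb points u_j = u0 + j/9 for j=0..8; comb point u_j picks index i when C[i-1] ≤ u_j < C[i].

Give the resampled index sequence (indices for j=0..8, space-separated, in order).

C = [4/37, 9/37, 15/37, 15/37, 17/37, 21/37, 27/37, 35/37, 1]
j=0: u_0=1/27 ∈ [0, 4/37) → index 0
j=1: u_1=4/27 ∈ [4/37, 9/37) → index 1
j=2: u_2=7/27 ∈ [9/37, 15/37) → index 2
j=3: u_3=10/27 ∈ [9/37, 15/37) → index 2
j=4: u_4=13/27 ∈ [17/37, 21/37) → index 5
j=5: u_5=16/27 ∈ [21/37, 27/37) → index 6
j=6: u_6=19/27 ∈ [21/37, 27/37) → index 6
j=7: u_7=22/27 ∈ [27/37, 35/37) → index 7
j=8: u_8=25/27 ∈ [27/37, 35/37) → index 7

0 1 2 2 5 6 6 7 7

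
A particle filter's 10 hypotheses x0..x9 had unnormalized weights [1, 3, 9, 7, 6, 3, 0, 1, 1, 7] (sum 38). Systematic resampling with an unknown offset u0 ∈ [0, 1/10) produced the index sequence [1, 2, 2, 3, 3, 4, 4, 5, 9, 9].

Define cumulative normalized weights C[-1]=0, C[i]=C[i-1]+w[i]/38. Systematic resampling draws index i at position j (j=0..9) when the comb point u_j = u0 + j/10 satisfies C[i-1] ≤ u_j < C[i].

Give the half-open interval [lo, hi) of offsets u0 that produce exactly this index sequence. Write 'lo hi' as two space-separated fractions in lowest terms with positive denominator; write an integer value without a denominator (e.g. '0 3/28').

4/95 6/95

C = [1/38, 2/19, 13/38, 10/19, 13/19, 29/38, 29/38, 15/19, 31/38, 1]
j=0 picked index 1: u0 ∈ [1/38, 2/19)
j=1 picked index 2: u0 ∈ [1/190, 23/95)
j=2 picked index 2: u0 ∈ [-9/95, 27/190)
j=3 picked index 3: u0 ∈ [4/95, 43/190)
j=4 picked index 3: u0 ∈ [-11/190, 12/95)
j=5 picked index 4: u0 ∈ [1/38, 7/38)
j=6 picked index 4: u0 ∈ [-7/95, 8/95)
j=7 picked index 5: u0 ∈ [-3/190, 6/95)
j=8 picked index 9: u0 ∈ [3/190, 1/5)
j=9 picked index 9: u0 ∈ [-8/95, 1/10)
intersection: [4/95, 6/95)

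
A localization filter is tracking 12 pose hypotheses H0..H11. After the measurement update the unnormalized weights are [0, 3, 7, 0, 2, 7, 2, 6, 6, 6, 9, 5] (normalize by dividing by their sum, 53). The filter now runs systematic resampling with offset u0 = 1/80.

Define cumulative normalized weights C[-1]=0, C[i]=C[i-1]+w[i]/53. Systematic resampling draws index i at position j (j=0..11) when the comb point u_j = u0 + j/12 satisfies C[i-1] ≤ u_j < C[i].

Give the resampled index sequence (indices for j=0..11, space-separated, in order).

1 2 2 5 5 7 8 8 9 10 10 11

C = [0, 3/53, 10/53, 10/53, 12/53, 19/53, 21/53, 27/53, 33/53, 39/53, 48/53, 1]
j=0: u_0=1/80 ∈ [0, 3/53) → index 1
j=1: u_1=23/240 ∈ [3/53, 10/53) → index 2
j=2: u_2=43/240 ∈ [3/53, 10/53) → index 2
j=3: u_3=21/80 ∈ [12/53, 19/53) → index 5
j=4: u_4=83/240 ∈ [12/53, 19/53) → index 5
j=5: u_5=103/240 ∈ [21/53, 27/53) → index 7
j=6: u_6=41/80 ∈ [27/53, 33/53) → index 8
j=7: u_7=143/240 ∈ [27/53, 33/53) → index 8
j=8: u_8=163/240 ∈ [33/53, 39/53) → index 9
j=9: u_9=61/80 ∈ [39/53, 48/53) → index 10
j=10: u_10=203/240 ∈ [39/53, 48/53) → index 10
j=11: u_11=223/240 ∈ [48/53, 1) → index 11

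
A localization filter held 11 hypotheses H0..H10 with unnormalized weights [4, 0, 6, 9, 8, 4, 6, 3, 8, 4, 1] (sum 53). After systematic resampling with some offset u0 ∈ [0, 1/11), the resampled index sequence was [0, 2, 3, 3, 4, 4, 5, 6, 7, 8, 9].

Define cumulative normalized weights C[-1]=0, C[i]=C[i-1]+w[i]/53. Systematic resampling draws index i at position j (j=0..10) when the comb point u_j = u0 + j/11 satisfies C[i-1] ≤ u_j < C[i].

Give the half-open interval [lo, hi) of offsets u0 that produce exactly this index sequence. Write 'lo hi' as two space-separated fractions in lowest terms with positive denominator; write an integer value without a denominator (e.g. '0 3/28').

4/583 16/583

C = [4/53, 4/53, 10/53, 19/53, 27/53, 31/53, 37/53, 40/53, 48/53, 52/53, 1]
j=0 picked index 0: u0 ∈ [0, 4/53)
j=1 picked index 2: u0 ∈ [-9/583, 57/583)
j=2 picked index 3: u0 ∈ [4/583, 103/583)
j=3 picked index 3: u0 ∈ [-49/583, 50/583)
j=4 picked index 4: u0 ∈ [-3/583, 85/583)
j=5 picked index 4: u0 ∈ [-56/583, 32/583)
j=6 picked index 5: u0 ∈ [-21/583, 23/583)
j=7 picked index 6: u0 ∈ [-30/583, 36/583)
j=8 picked index 7: u0 ∈ [-17/583, 16/583)
j=9 picked index 8: u0 ∈ [-37/583, 51/583)
j=10 picked index 9: u0 ∈ [-2/583, 42/583)
intersection: [4/583, 16/583)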